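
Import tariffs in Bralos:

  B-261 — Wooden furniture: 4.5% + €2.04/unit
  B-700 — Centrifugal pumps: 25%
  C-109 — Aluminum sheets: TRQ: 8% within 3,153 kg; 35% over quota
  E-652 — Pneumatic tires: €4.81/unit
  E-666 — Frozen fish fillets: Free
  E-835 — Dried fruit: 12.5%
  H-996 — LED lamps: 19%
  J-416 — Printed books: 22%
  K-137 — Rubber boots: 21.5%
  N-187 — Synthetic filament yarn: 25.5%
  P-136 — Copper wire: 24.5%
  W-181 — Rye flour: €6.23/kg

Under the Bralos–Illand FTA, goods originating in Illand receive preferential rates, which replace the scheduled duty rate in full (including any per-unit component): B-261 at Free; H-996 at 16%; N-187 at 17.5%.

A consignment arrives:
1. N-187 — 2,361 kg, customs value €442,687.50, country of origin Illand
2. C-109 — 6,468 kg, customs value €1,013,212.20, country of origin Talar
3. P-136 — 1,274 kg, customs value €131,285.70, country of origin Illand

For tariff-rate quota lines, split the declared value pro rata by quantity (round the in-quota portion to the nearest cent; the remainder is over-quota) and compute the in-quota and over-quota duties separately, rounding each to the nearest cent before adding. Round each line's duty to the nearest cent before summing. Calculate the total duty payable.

Line 1 (N-187, Illand, 2,361 kg, €442,687.50):
Base rate for N-187 is 25.5%.
Origin Illand qualifies under the Bralos–Illand agreement and N-187 is covered: preferential rate 17.5% applies instead.
Duty = €442,687.50 × 17.5% = €77,470.31.
Line 2 (C-109, Talar, 6,468 kg, €1,013,212.20):
Code C-109 is under a tariff-rate quota (threshold 3,153 kg). In-quota: 3,153 kg at 8%; over-quota: 3,315 kg at 35%.
Pro-rata value split: in-quota = €1,013,212.20 × 3,153/6,468 = €493,917.45; over-quota = €1,013,212.20 − €493,917.45 = €519,294.75.
In-quota duty = €493,917.45 × 8% = €39,513.40. Over-quota duty = €519,294.75 × 35% = €181,753.16.
Line duty = €39,513.40 + €181,753.16 = €221,266.56.
Line 3 (P-136, Illand, 1,274 kg, €131,285.70):
Base rate for P-136 is 24.5%.
Origin Illand is the FTA partner but P-136 is not on the preference list; base rate stands.
Duty = €131,285.70 × 24.5% = €32,165.00.
Total = €77,470.31 + €221,266.56 + €32,165.00 = €330,901.87.

€330,901.87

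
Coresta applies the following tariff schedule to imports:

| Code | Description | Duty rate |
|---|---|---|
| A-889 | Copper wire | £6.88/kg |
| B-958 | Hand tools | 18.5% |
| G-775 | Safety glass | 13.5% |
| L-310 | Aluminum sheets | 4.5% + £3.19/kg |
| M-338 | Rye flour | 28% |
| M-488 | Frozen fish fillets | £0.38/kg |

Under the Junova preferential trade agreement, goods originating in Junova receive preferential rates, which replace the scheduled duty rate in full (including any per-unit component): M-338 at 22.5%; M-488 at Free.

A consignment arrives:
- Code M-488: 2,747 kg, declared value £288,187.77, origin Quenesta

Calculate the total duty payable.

Line 1 (M-488, Quenesta, 2,747 kg, £288,187.77):
Base rate for M-488 is £0.38/kg.
M-488 has an FTA preferential rate, but origin Quenesta is not Junova; base rate stands.
Duty = 2,747 × £0.38 = £1,043.86.

£1,043.86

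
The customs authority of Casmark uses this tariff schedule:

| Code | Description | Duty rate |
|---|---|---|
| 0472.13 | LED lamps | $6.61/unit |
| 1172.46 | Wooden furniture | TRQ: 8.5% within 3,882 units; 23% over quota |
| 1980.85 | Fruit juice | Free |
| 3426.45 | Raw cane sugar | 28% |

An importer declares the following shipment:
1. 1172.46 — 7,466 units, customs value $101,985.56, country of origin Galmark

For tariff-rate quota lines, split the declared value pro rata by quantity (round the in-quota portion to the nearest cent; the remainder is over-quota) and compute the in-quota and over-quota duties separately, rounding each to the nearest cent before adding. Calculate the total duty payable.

$15,767.60

Line 1 (1172.46, Galmark, 7,466 units, $101,985.56):
Code 1172.46 is under a tariff-rate quota (threshold 3,882 units). In-quota: 3,882 units at 8.5%; over-quota: 3,584 units at 23%.
Pro-rata value split: in-quota = $101,985.56 × 3,882/7,466 = $53,028.12; over-quota = $101,985.56 − $53,028.12 = $48,957.44.
In-quota duty = $53,028.12 × 8.5% = $4,507.39. Over-quota duty = $48,957.44 × 23% = $11,260.21.
Line duty = $4,507.39 + $11,260.21 = $15,767.60.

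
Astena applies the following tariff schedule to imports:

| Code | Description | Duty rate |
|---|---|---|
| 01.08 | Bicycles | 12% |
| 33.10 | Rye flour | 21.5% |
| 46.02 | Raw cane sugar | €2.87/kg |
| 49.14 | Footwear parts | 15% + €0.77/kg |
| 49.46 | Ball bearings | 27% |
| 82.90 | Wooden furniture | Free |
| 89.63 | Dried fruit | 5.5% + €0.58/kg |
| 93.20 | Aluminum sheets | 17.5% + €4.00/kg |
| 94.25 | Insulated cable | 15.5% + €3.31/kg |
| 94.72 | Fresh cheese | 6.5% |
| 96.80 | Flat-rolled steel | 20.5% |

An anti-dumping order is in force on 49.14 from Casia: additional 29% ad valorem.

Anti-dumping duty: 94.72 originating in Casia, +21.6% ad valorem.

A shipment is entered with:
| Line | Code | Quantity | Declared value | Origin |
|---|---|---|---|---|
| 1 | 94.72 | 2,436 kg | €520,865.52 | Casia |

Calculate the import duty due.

€146,363.21

Line 1 (94.72, Casia, 2,436 kg, €520,865.52):
Base rate for 94.72 is 6.5%.
Additional duty on 94.72 from Casia: +21.6%. Applied ad valorem rate: 6.5% + 21.6% = 28.1%.
Duty = €520,865.52 × 28.1% = €146,363.21.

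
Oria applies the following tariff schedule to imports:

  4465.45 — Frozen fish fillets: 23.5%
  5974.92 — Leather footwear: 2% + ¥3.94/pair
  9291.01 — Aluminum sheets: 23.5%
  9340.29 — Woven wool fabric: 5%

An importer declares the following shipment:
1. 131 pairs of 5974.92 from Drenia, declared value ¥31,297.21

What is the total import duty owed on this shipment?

Line 1 (5974.92, Drenia, 131 pairs, ¥31,297.21):
Base rate for 5974.92 is 2% + ¥3.94/pair.
Duty = ¥31,297.21 × 2% + 131 × ¥3.94 = ¥1,142.08.

¥1,142.08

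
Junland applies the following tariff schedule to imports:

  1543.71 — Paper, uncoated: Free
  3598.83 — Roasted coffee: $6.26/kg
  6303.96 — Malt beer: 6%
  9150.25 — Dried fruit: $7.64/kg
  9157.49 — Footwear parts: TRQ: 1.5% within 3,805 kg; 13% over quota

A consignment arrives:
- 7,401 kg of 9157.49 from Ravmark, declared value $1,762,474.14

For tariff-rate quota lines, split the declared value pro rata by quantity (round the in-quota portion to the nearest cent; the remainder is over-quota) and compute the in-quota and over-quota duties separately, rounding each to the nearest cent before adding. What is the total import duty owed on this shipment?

Line 1 (9157.49, Ravmark, 7,401 kg, $1,762,474.14):
Code 9157.49 is under a tariff-rate quota (threshold 3,805 kg). In-quota: 3,805 kg at 1.5%; over-quota: 3,596 kg at 13%.
Pro-rata value split: in-quota = $1,762,474.14 × 3,805/7,401 = $906,122.70; over-quota = $1,762,474.14 − $906,122.70 = $856,351.44.
In-quota duty = $906,122.70 × 1.5% = $13,591.84. Over-quota duty = $856,351.44 × 13% = $111,325.69.
Line duty = $13,591.84 + $111,325.69 = $124,917.53.

$124,917.53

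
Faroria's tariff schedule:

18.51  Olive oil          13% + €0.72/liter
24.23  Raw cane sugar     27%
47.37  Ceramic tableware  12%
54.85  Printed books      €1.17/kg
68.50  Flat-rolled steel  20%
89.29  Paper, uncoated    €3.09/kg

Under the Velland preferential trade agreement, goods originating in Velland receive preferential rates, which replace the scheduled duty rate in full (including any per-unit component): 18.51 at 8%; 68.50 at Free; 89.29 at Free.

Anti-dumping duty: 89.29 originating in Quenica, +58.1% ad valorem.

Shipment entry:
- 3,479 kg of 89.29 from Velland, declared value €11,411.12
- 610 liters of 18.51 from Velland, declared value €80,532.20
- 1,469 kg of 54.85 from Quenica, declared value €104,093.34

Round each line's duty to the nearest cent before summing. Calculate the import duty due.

Line 1 (89.29, Velland, 3,479 kg, €11,411.12):
Base rate for 89.29 is €3.09/kg.
Origin Velland qualifies under the Faroria–Velland agreement and 89.29 is covered: preferential rate Free applies instead.
The additional-duty order on 89.29 targets Quenica, not Velland; it does not apply.
Duty = €11,411.12 × 0% = €0.00.
Line 2 (18.51, Velland, 610 liters, €80,532.20):
Base rate for 18.51 is 13% + €0.72/liter.
Origin Velland qualifies under the Faroria–Velland agreement and 18.51 is covered: preferential rate 8% applies instead.
Duty = €80,532.20 × 8% = €6,442.58.
Line 3 (54.85, Quenica, 1,469 kg, €104,093.34):
Base rate for 54.85 is €1.17/kg.
Duty = 1,469 × €1.17 = €1,718.73.
Total = €0.00 + €6,442.58 + €1,718.73 = €8,161.31.

€8,161.31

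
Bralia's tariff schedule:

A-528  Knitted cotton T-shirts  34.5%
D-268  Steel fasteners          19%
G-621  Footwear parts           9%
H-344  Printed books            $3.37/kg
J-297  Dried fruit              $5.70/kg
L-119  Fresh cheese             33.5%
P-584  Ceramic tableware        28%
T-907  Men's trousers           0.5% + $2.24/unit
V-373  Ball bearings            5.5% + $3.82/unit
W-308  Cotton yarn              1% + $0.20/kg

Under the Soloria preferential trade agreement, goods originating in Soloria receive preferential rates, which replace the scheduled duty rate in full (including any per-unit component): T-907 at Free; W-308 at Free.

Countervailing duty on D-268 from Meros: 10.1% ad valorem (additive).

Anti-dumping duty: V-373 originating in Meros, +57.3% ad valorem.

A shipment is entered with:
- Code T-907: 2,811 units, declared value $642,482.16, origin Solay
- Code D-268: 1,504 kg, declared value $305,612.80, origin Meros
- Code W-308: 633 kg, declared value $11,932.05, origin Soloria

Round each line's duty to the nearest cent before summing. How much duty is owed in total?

$98,442.37

Line 1 (T-907, Solay, 2,811 units, $642,482.16):
Base rate for T-907 is 0.5% + $2.24/unit.
T-907 has an FTA preferential rate, but origin Solay is not Soloria; base rate stands.
Duty = $642,482.16 × 0.5% + 2,811 × $2.24 = $9,509.05.
Line 2 (D-268, Meros, 1,504 kg, $305,612.80):
Base rate for D-268 is 19%.
Additional duty on D-268 from Meros: +10.1%. Applied ad valorem rate: 19% + 10.1% = 29.1%.
Duty = $305,612.80 × 29.1% = $88,933.32.
Line 3 (W-308, Soloria, 633 kg, $11,932.05):
Base rate for W-308 is 1% + $0.20/kg.
Origin Soloria qualifies under the Bralia–Soloria agreement and W-308 is covered: preferential rate Free applies instead.
Duty = $11,932.05 × 0% = $0.00.
Total = $9,509.05 + $88,933.32 + $0.00 = $98,442.37.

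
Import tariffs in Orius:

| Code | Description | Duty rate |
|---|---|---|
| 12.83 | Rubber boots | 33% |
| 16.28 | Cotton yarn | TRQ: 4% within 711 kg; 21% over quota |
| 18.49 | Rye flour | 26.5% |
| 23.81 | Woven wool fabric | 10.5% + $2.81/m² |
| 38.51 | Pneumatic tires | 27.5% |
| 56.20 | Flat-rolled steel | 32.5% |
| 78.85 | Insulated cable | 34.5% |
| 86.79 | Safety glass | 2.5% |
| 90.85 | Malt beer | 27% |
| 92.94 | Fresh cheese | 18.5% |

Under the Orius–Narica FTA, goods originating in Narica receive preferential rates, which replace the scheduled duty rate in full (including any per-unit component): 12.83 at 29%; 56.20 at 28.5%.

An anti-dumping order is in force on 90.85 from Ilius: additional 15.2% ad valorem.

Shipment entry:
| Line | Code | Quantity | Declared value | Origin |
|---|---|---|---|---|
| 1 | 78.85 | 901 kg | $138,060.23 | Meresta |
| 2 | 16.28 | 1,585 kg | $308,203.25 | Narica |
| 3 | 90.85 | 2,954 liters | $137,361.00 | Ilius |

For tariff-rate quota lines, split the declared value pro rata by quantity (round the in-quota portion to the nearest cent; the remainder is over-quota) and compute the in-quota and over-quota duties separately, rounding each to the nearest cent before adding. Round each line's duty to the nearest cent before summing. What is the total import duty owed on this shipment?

Line 1 (78.85, Meresta, 901 kg, $138,060.23):
Base rate for 78.85 is 34.5%.
Duty = $138,060.23 × 34.5% = $47,630.78.
Line 2 (16.28, Narica, 1,585 kg, $308,203.25):
Code 16.28 is under a tariff-rate quota (threshold 711 kg). In-quota: 711 kg at 4%; over-quota: 874 kg at 21%.
Pro-rata value split: in-quota = $308,203.25 × 711/1,585 = $138,253.95; over-quota = $308,203.25 − $138,253.95 = $169,949.30.
In-quota duty = $138,253.95 × 4% = $5,530.16. Over-quota duty = $169,949.30 × 21% = $35,689.35.
Line duty = $5,530.16 + $35,689.35 = $41,219.51.
Line 3 (90.85, Ilius, 2,954 liters, $137,361.00):
Base rate for 90.85 is 27%.
Additional duty on 90.85 from Ilius: +15.2%. Applied ad valorem rate: 27% + 15.2% = 42.2%.
Duty = $137,361.00 × 42.2% = $57,966.34.
Total = $47,630.78 + $41,219.51 + $57,966.34 = $146,816.63.

$146,816.63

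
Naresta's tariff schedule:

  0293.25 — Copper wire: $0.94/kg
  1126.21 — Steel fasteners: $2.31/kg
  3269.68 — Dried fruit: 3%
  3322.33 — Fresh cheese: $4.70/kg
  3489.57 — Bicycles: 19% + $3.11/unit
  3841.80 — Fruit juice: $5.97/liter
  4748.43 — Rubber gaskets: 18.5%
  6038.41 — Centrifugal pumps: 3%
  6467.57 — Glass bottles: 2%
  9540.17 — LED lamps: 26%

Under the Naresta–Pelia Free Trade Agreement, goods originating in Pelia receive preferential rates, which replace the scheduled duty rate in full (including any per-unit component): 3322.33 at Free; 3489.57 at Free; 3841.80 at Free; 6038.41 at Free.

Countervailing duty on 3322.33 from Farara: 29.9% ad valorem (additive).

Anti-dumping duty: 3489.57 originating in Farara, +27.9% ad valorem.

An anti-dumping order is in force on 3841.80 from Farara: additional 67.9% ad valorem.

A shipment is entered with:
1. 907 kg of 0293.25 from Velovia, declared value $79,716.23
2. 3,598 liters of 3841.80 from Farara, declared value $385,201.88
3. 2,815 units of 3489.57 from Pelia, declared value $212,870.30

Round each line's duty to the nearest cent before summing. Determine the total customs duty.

Line 1 (0293.25, Velovia, 907 kg, $79,716.23):
Base rate for 0293.25 is $0.94/kg.
Duty = 907 × $0.94 = $852.58.
Line 2 (3841.80, Farara, 3,598 liters, $385,201.88):
Base rate for 3841.80 is $5.97/liter.
3841.80 has an FTA preferential rate, but origin Farara is not Pelia; base rate stands.
Additional duty on 3841.80 from Farara: +67.9% ad valorem. Applied ad valorem rate = 67.9%.
Duty = $385,201.88 × 67.9% + 3,598 × $5.97 = $283,032.14.
Line 3 (3489.57, Pelia, 2,815 units, $212,870.30):
Base rate for 3489.57 is 19% + $3.11/unit.
Origin Pelia qualifies under the Naresta–Pelia agreement and 3489.57 is covered: preferential rate Free applies instead.
The additional-duty order on 3489.57 targets Farara, not Pelia; it does not apply.
Duty = $212,870.30 × 0% = $0.00.
Total = $852.58 + $283,032.14 + $0.00 = $283,884.72.

$283,884.72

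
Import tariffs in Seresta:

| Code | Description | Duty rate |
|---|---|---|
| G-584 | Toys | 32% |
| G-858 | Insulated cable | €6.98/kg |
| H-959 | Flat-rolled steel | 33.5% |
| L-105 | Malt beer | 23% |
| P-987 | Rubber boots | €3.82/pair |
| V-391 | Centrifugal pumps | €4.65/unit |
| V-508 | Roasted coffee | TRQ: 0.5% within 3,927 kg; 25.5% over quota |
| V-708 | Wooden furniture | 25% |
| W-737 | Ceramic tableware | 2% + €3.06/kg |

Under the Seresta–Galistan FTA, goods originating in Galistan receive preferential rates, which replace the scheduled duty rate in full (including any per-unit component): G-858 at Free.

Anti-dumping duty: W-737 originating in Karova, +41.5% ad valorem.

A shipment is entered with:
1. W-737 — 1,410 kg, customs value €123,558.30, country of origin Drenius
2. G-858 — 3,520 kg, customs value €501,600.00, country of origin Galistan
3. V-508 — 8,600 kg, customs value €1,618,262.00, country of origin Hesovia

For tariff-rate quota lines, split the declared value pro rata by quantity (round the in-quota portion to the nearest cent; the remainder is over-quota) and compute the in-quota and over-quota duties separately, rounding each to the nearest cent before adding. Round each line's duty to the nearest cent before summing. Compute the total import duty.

€234,706.68

Line 1 (W-737, Drenius, 1,410 kg, €123,558.30):
Base rate for W-737 is 2% + €3.06/kg.
The additional-duty order on W-737 targets Karova, not Drenius; it does not apply.
Duty = €123,558.30 × 2% + 1,410 × €3.06 = €6,785.77.
Line 2 (G-858, Galistan, 3,520 kg, €501,600.00):
Base rate for G-858 is €6.98/kg.
Origin Galistan qualifies under the Seresta–Galistan agreement and G-858 is covered: preferential rate Free applies instead.
Duty = €501,600.00 × 0% = €0.00.
Line 3 (V-508, Hesovia, 8,600 kg, €1,618,262.00):
Code V-508 is under a tariff-rate quota (threshold 3,927 kg). In-quota: 3,927 kg at 0.5%; over-quota: 4,673 kg at 25.5%.
Pro-rata value split: in-quota = €1,618,262.00 × 3,927/8,600 = €738,943.59; over-quota = €1,618,262.00 − €738,943.59 = €879,318.41.
In-quota duty = €738,943.59 × 0.5% = €3,694.72. Over-quota duty = €879,318.41 × 25.5% = €224,226.19.
Line duty = €3,694.72 + €224,226.19 = €227,920.91.
Total = €6,785.77 + €0.00 + €227,920.91 = €234,706.68.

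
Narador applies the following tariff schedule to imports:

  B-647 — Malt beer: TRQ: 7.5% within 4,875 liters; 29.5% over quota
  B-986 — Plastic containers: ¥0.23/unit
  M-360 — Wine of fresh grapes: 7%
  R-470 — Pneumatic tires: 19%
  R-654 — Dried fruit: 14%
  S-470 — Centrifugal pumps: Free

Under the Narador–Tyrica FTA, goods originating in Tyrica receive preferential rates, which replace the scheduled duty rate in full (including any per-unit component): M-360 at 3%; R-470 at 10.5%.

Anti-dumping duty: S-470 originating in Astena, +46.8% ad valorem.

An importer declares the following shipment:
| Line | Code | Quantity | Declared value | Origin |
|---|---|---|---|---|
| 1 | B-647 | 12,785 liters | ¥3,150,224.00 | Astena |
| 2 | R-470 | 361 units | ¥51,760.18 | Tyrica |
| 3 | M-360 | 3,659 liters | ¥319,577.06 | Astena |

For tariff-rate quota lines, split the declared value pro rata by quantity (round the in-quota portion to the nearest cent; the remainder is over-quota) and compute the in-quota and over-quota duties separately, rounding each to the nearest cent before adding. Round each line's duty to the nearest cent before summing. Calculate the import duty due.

¥692,857.29

Line 1 (B-647, Astena, 12,785 liters, ¥3,150,224.00):
Code B-647 is under a tariff-rate quota (threshold 4,875 liters). In-quota: 4,875 liters at 7.5%; over-quota: 7,910 liters at 29.5%.
Pro-rata value split: in-quota = ¥3,150,224.00 × 4,875/12,785 = ¥1,201,200.00; over-quota = ¥3,150,224.00 − ¥1,201,200.00 = ¥1,949,024.00.
In-quota duty = ¥1,201,200.00 × 7.5% = ¥90,090.00. Over-quota duty = ¥1,949,024.00 × 29.5% = ¥574,962.08.
Line duty = ¥90,090.00 + ¥574,962.08 = ¥665,052.08.
Line 2 (R-470, Tyrica, 361 units, ¥51,760.18):
Base rate for R-470 is 19%.
Origin Tyrica qualifies under the Narador–Tyrica agreement and R-470 is covered: preferential rate 10.5% applies instead.
Duty = ¥51,760.18 × 10.5% = ¥5,434.82.
Line 3 (M-360, Astena, 3,659 liters, ¥319,577.06):
Base rate for M-360 is 7%.
M-360 has an FTA preferential rate, but origin Astena is not Tyrica; base rate stands.
Duty = ¥319,577.06 × 7% = ¥22,370.39.
Total = ¥665,052.08 + ¥5,434.82 + ¥22,370.39 = ¥692,857.29.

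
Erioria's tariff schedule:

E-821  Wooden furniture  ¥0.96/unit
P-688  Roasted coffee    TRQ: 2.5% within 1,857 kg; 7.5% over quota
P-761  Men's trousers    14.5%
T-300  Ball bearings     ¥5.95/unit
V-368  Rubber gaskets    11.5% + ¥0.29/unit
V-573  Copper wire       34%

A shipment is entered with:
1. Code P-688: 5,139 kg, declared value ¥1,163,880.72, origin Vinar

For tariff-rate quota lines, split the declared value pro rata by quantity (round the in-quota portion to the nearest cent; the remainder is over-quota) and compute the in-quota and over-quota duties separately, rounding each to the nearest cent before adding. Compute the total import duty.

Line 1 (P-688, Vinar, 5,139 kg, ¥1,163,880.72):
Code P-688 is under a tariff-rate quota (threshold 1,857 kg). In-quota: 1,857 kg at 2.5%; over-quota: 3,282 kg at 7.5%.
Pro-rata value split: in-quota = ¥1,163,880.72 × 1,857/5,139 = ¥420,573.36; over-quota = ¥1,163,880.72 − ¥420,573.36 = ¥743,307.36.
In-quota duty = ¥420,573.36 × 2.5% = ¥10,514.33. Over-quota duty = ¥743,307.36 × 7.5% = ¥55,748.05.
Line duty = ¥10,514.33 + ¥55,748.05 = ¥66,262.38.

¥66,262.38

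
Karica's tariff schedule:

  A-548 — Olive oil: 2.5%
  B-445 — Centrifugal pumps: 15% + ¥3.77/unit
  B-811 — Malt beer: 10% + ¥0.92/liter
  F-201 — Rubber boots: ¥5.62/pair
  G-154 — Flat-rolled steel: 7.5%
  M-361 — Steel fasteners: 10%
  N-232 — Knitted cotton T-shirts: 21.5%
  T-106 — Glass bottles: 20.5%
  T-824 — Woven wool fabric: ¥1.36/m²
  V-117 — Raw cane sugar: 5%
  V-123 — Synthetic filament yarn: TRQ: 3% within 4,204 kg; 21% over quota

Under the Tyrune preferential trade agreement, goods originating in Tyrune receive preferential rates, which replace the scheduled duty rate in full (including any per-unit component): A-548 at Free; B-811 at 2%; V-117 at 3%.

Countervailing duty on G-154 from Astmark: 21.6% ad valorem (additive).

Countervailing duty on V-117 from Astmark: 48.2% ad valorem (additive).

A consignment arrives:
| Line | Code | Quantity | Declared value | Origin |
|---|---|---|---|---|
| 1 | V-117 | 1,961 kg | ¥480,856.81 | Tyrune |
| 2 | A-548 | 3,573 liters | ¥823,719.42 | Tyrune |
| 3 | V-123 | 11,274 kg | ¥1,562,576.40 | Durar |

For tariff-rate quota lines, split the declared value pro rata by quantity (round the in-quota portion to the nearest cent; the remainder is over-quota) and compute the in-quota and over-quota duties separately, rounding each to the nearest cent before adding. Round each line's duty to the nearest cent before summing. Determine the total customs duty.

¥237,685.35

Line 1 (V-117, Tyrune, 1,961 kg, ¥480,856.81):
Base rate for V-117 is 5%.
Origin Tyrune qualifies under the Karica–Tyrune agreement and V-117 is covered: preferential rate 3% applies instead.
The additional-duty order on V-117 targets Astmark, not Tyrune; it does not apply.
Duty = ¥480,856.81 × 3% = ¥14,425.70.
Line 2 (A-548, Tyrune, 3,573 liters, ¥823,719.42):
Base rate for A-548 is 2.5%.
Origin Tyrune qualifies under the Karica–Tyrune agreement and A-548 is covered: preferential rate Free applies instead.
Duty = ¥823,719.42 × 0% = ¥0.00.
Line 3 (V-123, Durar, 11,274 kg, ¥1,562,576.40):
Code V-123 is under a tariff-rate quota (threshold 4,204 kg). In-quota: 4,204 kg at 3%; over-quota: 7,070 kg at 21%.
Pro-rata value split: in-quota = ¥1,562,576.40 × 4,204/11,274 = ¥582,674.40; over-quota = ¥1,562,576.40 − ¥582,674.40 = ¥979,902.00.
In-quota duty = ¥582,674.40 × 3% = ¥17,480.23. Over-quota duty = ¥979,902.00 × 21% = ¥205,779.42.
Line duty = ¥17,480.23 + ¥205,779.42 = ¥223,259.65.
Total = ¥14,425.70 + ¥0.00 + ¥223,259.65 = ¥237,685.35.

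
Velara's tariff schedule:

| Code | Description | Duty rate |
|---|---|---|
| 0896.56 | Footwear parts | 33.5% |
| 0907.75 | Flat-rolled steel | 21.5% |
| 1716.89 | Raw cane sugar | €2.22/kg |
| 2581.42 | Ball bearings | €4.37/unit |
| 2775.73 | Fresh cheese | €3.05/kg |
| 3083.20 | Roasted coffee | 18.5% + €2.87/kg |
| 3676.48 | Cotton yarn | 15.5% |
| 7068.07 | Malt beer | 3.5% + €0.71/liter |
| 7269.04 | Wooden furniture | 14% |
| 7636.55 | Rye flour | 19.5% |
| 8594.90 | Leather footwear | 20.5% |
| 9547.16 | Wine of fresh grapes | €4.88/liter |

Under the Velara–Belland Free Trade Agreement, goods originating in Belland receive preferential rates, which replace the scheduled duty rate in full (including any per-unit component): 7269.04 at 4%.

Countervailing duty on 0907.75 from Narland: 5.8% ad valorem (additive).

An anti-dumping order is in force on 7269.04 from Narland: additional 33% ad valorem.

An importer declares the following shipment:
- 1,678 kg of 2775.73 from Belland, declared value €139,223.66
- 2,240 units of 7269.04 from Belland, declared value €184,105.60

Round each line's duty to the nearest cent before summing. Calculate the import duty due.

€12,482.12

Line 1 (2775.73, Belland, 1,678 kg, €139,223.66):
Base rate for 2775.73 is €3.05/kg.
Origin Belland is the FTA partner but 2775.73 is not on the preference list; base rate stands.
Duty = 1,678 × €3.05 = €5,117.90.
Line 2 (7269.04, Belland, 2,240 units, €184,105.60):
Base rate for 7269.04 is 14%.
Origin Belland qualifies under the Velara–Belland agreement and 7269.04 is covered: preferential rate 4% applies instead.
The additional-duty order on 7269.04 targets Narland, not Belland; it does not apply.
Duty = €184,105.60 × 4% = €7,364.22.
Total = €5,117.90 + €7,364.22 = €12,482.12.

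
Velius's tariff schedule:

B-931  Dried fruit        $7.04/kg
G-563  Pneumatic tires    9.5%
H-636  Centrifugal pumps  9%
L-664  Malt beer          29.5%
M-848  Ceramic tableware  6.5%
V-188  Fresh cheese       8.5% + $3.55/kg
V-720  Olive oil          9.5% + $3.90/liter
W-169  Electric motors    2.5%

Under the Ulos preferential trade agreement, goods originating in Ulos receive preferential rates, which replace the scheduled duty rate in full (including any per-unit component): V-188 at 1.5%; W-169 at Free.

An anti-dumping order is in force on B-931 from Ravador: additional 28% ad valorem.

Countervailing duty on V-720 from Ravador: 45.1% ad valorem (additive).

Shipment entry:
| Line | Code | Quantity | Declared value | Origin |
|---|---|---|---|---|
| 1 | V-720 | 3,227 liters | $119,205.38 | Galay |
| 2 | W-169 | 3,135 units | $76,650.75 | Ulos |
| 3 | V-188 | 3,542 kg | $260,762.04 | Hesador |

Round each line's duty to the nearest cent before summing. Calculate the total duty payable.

Line 1 (V-720, Galay, 3,227 liters, $119,205.38):
Base rate for V-720 is 9.5% + $3.90/liter.
The additional-duty order on V-720 targets Ravador, not Galay; it does not apply.
Duty = $119,205.38 × 9.5% + 3,227 × $3.90 = $23,909.81.
Line 2 (W-169, Ulos, 3,135 units, $76,650.75):
Base rate for W-169 is 2.5%.
Origin Ulos qualifies under the Velius–Ulos agreement and W-169 is covered: preferential rate Free applies instead.
Duty = $76,650.75 × 0% = $0.00.
Line 3 (V-188, Hesador, 3,542 kg, $260,762.04):
Base rate for V-188 is 8.5% + $3.55/kg.
V-188 has an FTA preferential rate, but origin Hesador is not Ulos; base rate stands.
Duty = $260,762.04 × 8.5% + 3,542 × $3.55 = $34,738.87.
Total = $23,909.81 + $0.00 + $34,738.87 = $58,648.68.

$58,648.68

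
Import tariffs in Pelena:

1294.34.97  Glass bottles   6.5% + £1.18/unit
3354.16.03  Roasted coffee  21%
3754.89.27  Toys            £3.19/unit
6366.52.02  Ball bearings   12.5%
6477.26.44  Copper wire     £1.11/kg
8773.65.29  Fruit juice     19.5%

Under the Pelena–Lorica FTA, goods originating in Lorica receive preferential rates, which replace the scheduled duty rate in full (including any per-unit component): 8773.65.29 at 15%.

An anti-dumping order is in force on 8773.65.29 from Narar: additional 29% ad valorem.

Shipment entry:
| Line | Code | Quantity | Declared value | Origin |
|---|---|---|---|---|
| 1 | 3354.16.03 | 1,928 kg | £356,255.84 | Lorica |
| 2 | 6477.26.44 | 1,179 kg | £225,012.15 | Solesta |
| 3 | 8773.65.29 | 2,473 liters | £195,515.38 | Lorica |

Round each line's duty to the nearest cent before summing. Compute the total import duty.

£105,449.73

Line 1 (3354.16.03, Lorica, 1,928 kg, £356,255.84):
Base rate for 3354.16.03 is 21%.
Origin Lorica is the FTA partner but 3354.16.03 is not on the preference list; base rate stands.
Duty = £356,255.84 × 21% = £74,813.73.
Line 2 (6477.26.44, Solesta, 1,179 kg, £225,012.15):
Base rate for 6477.26.44 is £1.11/kg.
Duty = 1,179 × £1.11 = £1,308.69.
Line 3 (8773.65.29, Lorica, 2,473 liters, £195,515.38):
Base rate for 8773.65.29 is 19.5%.
Origin Lorica qualifies under the Pelena–Lorica agreement and 8773.65.29 is covered: preferential rate 15% applies instead.
The additional-duty order on 8773.65.29 targets Narar, not Lorica; it does not apply.
Duty = £195,515.38 × 15% = £29,327.31.
Total = £74,813.73 + £1,308.69 + £29,327.31 = £105,449.73.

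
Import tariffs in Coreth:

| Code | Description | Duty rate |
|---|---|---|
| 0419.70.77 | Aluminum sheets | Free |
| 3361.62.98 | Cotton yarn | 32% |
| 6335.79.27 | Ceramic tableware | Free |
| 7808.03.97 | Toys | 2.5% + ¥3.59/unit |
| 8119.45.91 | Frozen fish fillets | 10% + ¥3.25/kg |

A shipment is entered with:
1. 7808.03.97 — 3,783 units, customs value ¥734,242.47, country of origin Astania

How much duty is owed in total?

Line 1 (7808.03.97, Astania, 3,783 units, ¥734,242.47):
Base rate for 7808.03.97 is 2.5% + ¥3.59/unit.
Duty = ¥734,242.47 × 2.5% + 3,783 × ¥3.59 = ¥31,937.03.

¥31,937.03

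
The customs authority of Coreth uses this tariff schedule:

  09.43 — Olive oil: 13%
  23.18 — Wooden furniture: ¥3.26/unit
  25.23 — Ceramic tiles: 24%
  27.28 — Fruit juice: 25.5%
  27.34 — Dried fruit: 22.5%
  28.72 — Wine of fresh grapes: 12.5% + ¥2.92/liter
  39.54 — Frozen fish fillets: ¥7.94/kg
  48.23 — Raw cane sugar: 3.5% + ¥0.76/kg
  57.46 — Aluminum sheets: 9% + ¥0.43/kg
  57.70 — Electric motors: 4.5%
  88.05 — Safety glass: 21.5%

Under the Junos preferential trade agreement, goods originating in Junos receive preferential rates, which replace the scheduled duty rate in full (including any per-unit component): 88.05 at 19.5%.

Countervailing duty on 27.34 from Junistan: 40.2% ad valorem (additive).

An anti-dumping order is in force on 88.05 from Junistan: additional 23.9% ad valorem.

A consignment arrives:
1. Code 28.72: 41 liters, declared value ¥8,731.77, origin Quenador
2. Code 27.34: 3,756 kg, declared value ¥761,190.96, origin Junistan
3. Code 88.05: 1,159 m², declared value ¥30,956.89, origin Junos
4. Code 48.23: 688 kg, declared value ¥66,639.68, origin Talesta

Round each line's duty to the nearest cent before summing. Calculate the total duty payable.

Line 1 (28.72, Quenador, 41 liters, ¥8,731.77):
Base rate for 28.72 is 12.5% + ¥2.92/liter.
Duty = ¥8,731.77 × 12.5% + 41 × ¥2.92 = ¥1,211.19.
Line 2 (27.34, Junistan, 3,756 kg, ¥761,190.96):
Base rate for 27.34 is 22.5%.
Additional duty on 27.34 from Junistan: +40.2%. Applied ad valorem rate: 22.5% + 40.2% = 62.7%.
Duty = ¥761,190.96 × 62.7% = ¥477,266.73.
Line 3 (88.05, Junos, 1,159 m², ¥30,956.89):
Base rate for 88.05 is 21.5%.
Origin Junos qualifies under the Coreth–Junos agreement and 88.05 is covered: preferential rate 19.5% applies instead.
The additional-duty order on 88.05 targets Junistan, not Junos; it does not apply.
Duty = ¥30,956.89 × 19.5% = ¥6,036.59.
Line 4 (48.23, Talesta, 688 kg, ¥66,639.68):
Base rate for 48.23 is 3.5% + ¥0.76/kg.
Duty = ¥66,639.68 × 3.5% + 688 × ¥0.76 = ¥2,855.27.
Total = ¥1,211.19 + ¥477,266.73 + ¥6,036.59 + ¥2,855.27 = ¥487,369.78.

¥487,369.78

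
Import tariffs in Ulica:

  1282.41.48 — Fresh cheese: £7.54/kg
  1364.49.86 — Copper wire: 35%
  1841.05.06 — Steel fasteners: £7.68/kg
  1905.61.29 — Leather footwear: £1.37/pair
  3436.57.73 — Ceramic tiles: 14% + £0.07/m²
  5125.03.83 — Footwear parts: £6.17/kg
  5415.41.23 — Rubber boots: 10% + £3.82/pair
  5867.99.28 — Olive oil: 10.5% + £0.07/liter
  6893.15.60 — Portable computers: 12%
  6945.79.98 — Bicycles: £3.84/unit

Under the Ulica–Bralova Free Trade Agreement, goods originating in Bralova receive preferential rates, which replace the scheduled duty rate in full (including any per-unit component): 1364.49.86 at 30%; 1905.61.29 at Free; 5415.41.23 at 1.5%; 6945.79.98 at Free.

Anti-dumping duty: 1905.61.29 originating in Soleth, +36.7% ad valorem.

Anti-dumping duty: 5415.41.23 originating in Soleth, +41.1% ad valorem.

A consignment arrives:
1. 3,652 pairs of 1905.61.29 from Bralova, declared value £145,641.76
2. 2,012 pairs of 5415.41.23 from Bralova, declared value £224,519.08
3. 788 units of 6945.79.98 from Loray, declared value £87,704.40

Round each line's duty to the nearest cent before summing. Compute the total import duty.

Line 1 (1905.61.29, Bralova, 3,652 pairs, £145,641.76):
Base rate for 1905.61.29 is £1.37/pair.
Origin Bralova qualifies under the Ulica–Bralova agreement and 1905.61.29 is covered: preferential rate Free applies instead.
The additional-duty order on 1905.61.29 targets Soleth, not Bralova; it does not apply.
Duty = £145,641.76 × 0% = £0.00.
Line 2 (5415.41.23, Bralova, 2,012 pairs, £224,519.08):
Base rate for 5415.41.23 is 10% + £3.82/pair.
Origin Bralova qualifies under the Ulica–Bralova agreement and 5415.41.23 is covered: preferential rate 1.5% applies instead.
The additional-duty order on 5415.41.23 targets Soleth, not Bralova; it does not apply.
Duty = £224,519.08 × 1.5% = £3,367.79.
Line 3 (6945.79.98, Loray, 788 units, £87,704.40):
Base rate for 6945.79.98 is £3.84/unit.
6945.79.98 has an FTA preferential rate, but origin Loray is not Bralova; base rate stands.
Duty = 788 × £3.84 = £3,025.92.
Total = £0.00 + £3,367.79 + £3,025.92 = £6,393.71.

£6,393.71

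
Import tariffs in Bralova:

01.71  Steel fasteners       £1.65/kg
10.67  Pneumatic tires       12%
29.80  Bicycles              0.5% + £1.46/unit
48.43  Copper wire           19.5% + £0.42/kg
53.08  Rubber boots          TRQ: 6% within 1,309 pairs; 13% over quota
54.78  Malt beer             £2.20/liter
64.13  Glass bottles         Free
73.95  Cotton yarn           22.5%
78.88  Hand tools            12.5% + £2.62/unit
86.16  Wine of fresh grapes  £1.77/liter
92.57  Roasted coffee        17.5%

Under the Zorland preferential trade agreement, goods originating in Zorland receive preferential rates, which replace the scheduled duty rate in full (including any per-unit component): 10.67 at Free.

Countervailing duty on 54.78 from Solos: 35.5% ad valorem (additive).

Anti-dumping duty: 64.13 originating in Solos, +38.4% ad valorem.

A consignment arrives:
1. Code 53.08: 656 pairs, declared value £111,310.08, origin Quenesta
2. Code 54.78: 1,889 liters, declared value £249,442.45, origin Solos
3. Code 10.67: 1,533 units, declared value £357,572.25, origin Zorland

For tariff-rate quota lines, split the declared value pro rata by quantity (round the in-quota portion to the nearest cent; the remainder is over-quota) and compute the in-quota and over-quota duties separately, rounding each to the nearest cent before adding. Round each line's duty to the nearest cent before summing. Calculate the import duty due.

£99,386.47

Line 1 (53.08, Quenesta, 656 pairs, £111,310.08):
Code 53.08 is under a tariff-rate quota (threshold 1,309 pairs). Quantity 656 pairs is within the quota, so the in-quota rate 6% applies to the full value.
Duty = £111,310.08 × 6% = £6,678.60.
Line 2 (54.78, Solos, 1,889 liters, £249,442.45):
Base rate for 54.78 is £2.20/liter.
Additional duty on 54.78 from Solos: +35.5% ad valorem. Applied ad valorem rate = 35.5%.
Duty = £249,442.45 × 35.5% + 1,889 × £2.20 = £92,707.87.
Line 3 (10.67, Zorland, 1,533 units, £357,572.25):
Base rate for 10.67 is 12%.
Origin Zorland qualifies under the Bralova–Zorland agreement and 10.67 is covered: preferential rate Free applies instead.
Duty = £357,572.25 × 0% = £0.00.
Total = £6,678.60 + £92,707.87 + £0.00 = £99,386.47.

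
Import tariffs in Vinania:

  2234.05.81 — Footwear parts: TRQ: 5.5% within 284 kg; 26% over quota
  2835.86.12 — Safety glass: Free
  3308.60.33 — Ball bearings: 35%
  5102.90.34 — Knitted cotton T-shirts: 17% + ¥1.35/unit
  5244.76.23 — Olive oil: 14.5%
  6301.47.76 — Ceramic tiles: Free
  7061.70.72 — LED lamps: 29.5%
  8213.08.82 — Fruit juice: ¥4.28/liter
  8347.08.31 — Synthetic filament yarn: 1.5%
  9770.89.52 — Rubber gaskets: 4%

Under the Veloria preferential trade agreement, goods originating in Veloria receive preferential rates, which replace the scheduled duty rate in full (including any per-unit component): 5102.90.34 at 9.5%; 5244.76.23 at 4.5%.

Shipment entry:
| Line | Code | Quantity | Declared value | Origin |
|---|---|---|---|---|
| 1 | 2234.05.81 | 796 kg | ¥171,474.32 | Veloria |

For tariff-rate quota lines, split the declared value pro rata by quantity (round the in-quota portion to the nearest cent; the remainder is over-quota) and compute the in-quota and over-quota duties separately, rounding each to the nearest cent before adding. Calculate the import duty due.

¥32,041.57

Line 1 (2234.05.81, Veloria, 796 kg, ¥171,474.32):
Code 2234.05.81 is under a tariff-rate quota (threshold 284 kg). In-quota: 284 kg at 5.5%; over-quota: 512 kg at 26%.
Pro-rata value split: in-quota = ¥171,474.32 × 284/796 = ¥61,179.28; over-quota = ¥171,474.32 − ¥61,179.28 = ¥110,295.04.
In-quota duty = ¥61,179.28 × 5.5% = ¥3,364.86. Over-quota duty = ¥110,295.04 × 26% = ¥28,676.71.
Line duty = ¥3,364.86 + ¥28,676.71 = ¥32,041.57.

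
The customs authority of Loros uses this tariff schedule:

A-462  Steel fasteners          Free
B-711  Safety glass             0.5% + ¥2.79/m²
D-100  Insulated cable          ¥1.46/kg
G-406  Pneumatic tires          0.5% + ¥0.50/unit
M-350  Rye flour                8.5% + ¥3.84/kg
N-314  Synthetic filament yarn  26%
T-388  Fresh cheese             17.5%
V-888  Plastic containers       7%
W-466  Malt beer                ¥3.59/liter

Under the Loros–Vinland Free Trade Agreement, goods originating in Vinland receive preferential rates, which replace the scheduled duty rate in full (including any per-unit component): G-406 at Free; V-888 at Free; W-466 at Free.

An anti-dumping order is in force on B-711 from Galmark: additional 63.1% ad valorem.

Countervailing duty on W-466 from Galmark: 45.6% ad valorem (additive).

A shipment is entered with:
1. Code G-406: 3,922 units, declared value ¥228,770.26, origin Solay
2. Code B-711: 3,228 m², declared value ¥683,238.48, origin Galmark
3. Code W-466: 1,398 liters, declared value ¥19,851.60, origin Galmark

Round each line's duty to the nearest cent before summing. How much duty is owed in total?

¥460,721.79

Line 1 (G-406, Solay, 3,922 units, ¥228,770.26):
Base rate for G-406 is 0.5% + ¥0.50/unit.
G-406 has an FTA preferential rate, but origin Solay is not Vinland; base rate stands.
Duty = ¥228,770.26 × 0.5% + 3,922 × ¥0.50 = ¥3,104.85.
Line 2 (B-711, Galmark, 3,228 m², ¥683,238.48):
Base rate for B-711 is 0.5% + ¥2.79/m².
Additional duty on B-711 from Galmark: +63.1%. Applied ad valorem rate: 0.5% + 63.1% = 63.6%.
Duty = ¥683,238.48 × 63.6% + 3,228 × ¥2.79 = ¥443,545.79.
Line 3 (W-466, Galmark, 1,398 liters, ¥19,851.60):
Base rate for W-466 is ¥3.59/liter.
W-466 has an FTA preferential rate, but origin Galmark is not Vinland; base rate stands.
Additional duty on W-466 from Galmark: +45.6% ad valorem. Applied ad valorem rate = 45.6%.
Duty = ¥19,851.60 × 45.6% + 1,398 × ¥3.59 = ¥14,071.15.
Total = ¥3,104.85 + ¥443,545.79 + ¥14,071.15 = ¥460,721.79.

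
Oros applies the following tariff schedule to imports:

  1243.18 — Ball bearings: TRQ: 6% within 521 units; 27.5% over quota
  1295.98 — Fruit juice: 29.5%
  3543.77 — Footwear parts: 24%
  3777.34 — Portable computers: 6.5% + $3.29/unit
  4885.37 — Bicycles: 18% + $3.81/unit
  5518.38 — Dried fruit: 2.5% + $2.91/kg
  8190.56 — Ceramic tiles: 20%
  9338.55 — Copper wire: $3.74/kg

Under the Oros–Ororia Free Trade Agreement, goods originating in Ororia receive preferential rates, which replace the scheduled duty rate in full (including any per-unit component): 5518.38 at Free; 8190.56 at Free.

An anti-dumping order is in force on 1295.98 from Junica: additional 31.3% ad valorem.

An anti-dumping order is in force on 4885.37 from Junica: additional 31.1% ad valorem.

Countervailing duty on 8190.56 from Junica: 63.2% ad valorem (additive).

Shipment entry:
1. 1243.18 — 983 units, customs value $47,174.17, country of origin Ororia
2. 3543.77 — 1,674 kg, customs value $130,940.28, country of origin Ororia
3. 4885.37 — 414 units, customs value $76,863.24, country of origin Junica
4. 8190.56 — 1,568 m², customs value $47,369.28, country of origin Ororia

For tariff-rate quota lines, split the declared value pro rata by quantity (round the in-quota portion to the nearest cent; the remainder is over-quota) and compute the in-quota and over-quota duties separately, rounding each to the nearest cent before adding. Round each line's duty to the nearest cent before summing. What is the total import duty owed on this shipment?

Line 1 (1243.18, Ororia, 983 units, $47,174.17):
Code 1243.18 is under a tariff-rate quota (threshold 521 units). In-quota: 521 units at 6%; over-quota: 462 units at 27.5%.
Pro-rata value split: in-quota = $47,174.17 × 521/983 = $25,002.79; over-quota = $47,174.17 − $25,002.79 = $22,171.38.
In-quota duty = $25,002.79 × 6% = $1,500.17. Over-quota duty = $22,171.38 × 27.5% = $6,097.13.
Line duty = $1,500.17 + $6,097.13 = $7,597.30.
Line 2 (3543.77, Ororia, 1,674 kg, $130,940.28):
Base rate for 3543.77 is 24%.
Origin Ororia is the FTA partner but 3543.77 is not on the preference list; base rate stands.
Duty = $130,940.28 × 24% = $31,425.67.
Line 3 (4885.37, Junica, 414 units, $76,863.24):
Base rate for 4885.37 is 18% + $3.81/unit.
Additional duty on 4885.37 from Junica: +31.1%. Applied ad valorem rate: 18% + 31.1% = 49.1%.
Duty = $76,863.24 × 49.1% + 414 × $3.81 = $39,317.19.
Line 4 (8190.56, Ororia, 1,568 m², $47,369.28):
Base rate for 8190.56 is 20%.
Origin Ororia qualifies under the Oros–Ororia agreement and 8190.56 is covered: preferential rate Free applies instead.
The additional-duty order on 8190.56 targets Junica, not Ororia; it does not apply.
Duty = $47,369.28 × 0% = $0.00.
Total = $7,597.30 + $31,425.67 + $39,317.19 + $0.00 = $78,340.16.

$78,340.16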